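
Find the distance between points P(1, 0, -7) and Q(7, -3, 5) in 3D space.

d = √[(x₂-x₁)² + (y₂-y₁)² + (z₂-z₁)²]
  = √[6² + (-3)² + 12²]
  = √[36 + 9 + 144]
  = √189
  ≈ 13.75

13.75


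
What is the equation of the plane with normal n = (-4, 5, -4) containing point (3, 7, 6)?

The plane through P with normal n = (a, b, c) satisfies n·(r - P) = 0,
i.e. ax + by + cz = a·x₀ + b·y₀ + c·z₀.
d = (-4)·3 + 5·7 + (-4)·6
  = -12 + 35 - 24
  = -1
Equation: -4x + 5y - 4z = -1

-4x + 5y - 4z = -1


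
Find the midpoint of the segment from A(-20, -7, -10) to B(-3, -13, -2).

M = ((x₁+x₂)/2, (y₁+y₂)/2, (z₁+z₂)/2)
  = ((-20 - 3)/2, (-7 - 13)/2, (-10 - 2)/2)
  = (-23/2, -20/2, -12/2)
  = (-11.5, -10, -6)

(-11.5, -10, -6)


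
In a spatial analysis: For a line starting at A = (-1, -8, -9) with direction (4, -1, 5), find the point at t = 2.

P(t) = A + t·d
  = (-1 + 4·2, -8 + (-1)·2, -9 + 5·2)
  = (-1 + 8, -8 - 2, -9 + 10)
  = (7, -10, 1)

(7, -10, 1)


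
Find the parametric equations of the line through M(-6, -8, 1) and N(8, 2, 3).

Direction vector d = N - M = (8 + 6, 2 + 8, 3 - 1) = (14, 10, 2)
Parametric form r = M + t·d:
x = -6 + 14t, y = -8 + 10t, z = 1 + 2t

x = -6 + 14t, y = -8 + 10t, z = 1 + 2t


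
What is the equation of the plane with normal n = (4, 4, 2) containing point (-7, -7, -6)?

The plane through P with normal n = (a, b, c) satisfies n·(r - P) = 0,
i.e. ax + by + cz = a·x₀ + b·y₀ + c·z₀.
d = 4·(-7) + 4·(-7) + 2·(-6)
  = -28 - 28 - 12
  = -68
Equation: 4x + 4y + 2z = -68

4x + 4y + 2z = -68


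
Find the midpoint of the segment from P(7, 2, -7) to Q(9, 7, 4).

M = ((x₁+x₂)/2, (y₁+y₂)/2, (z₁+z₂)/2)
  = ((7 + 9)/2, (2 + 7)/2, (-7 + 4)/2)
  = (16/2, 9/2, -3/2)
  = (8, 4.5, -1.5)

(8, 4.5, -1.5)


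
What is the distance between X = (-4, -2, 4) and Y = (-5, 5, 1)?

d = √[(x₂-x₁)² + (y₂-y₁)² + (z₂-z₁)²]
  = √[(-1)² + 7² + (-3)²]
  = √[1 + 49 + 9]
  = √59
  ≈ 7.681

7.681


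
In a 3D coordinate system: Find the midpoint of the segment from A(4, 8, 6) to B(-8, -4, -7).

M = ((x₁+x₂)/2, (y₁+y₂)/2, (z₁+z₂)/2)
  = ((4 - 8)/2, (8 - 4)/2, (6 - 7)/2)
  = (-4/2, 4/2, -1/2)
  = (-2, 2, -0.5)

(-2, 2, -0.5)


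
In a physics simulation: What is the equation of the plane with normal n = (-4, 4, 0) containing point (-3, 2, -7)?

The plane through P with normal n = (a, b, c) satisfies n·(r - P) = 0,
i.e. ax + by + cz = a·x₀ + b·y₀ + c·z₀.
d = (-4)·(-3) + 4·2 + 0·(-7)
  = 12 + 8 + 0
  = 20
Equation: -4x + 4y = 20

-4x + 4y = 20


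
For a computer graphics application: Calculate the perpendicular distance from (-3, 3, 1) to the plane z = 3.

distance = |a·x₀ + b·y₀ + c·z₀ - d| / √(a² + b² + c²)
  = |0·(-3) + 0·3 + 1·1 - 3| / √(0² + 0² + 1²)
  = |0 + 0 + 1 - 3| / √(0 + 0 + 1)
  = |-2| / √1
  = 2 / 1
  ≈ 2

2


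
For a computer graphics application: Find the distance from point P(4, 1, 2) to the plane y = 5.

distance = |a·x₀ + b·y₀ + c·z₀ - d| / √(a² + b² + c²)
  = |0·4 + 1·1 + 0·2 - 5| / √(0² + 1² + 0²)
  = |0 + 1 + 0 - 5| / √(0 + 1 + 0)
  = |-4| / √1
  = 4 / 1
  ≈ 4

4


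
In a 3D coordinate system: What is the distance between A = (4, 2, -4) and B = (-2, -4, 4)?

d = √[(x₂-x₁)² + (y₂-y₁)² + (z₂-z₁)²]
  = √[(-6)² + (-6)² + 8²]
  = √[36 + 36 + 64]
  = √136
  ≈ 11.66

11.66


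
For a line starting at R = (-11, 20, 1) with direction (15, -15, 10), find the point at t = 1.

P(t) = R + t·d
  = (-11 + 15·1, 20 + (-15)·1, 1 + 10·1)
  = (-11 + 15, 20 - 15, 1 + 10)
  = (4, 5, 11)

(4, 5, 11)


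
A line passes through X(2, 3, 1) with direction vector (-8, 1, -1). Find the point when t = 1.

P(t) = X + t·d
  = (2 + (-8)·1, 3 + 1·1, 1 + (-1)·1)
  = (2 - 8, 3 + 1, 1 - 1)
  = (-6, 4, 0)

(-6, 4, 0)


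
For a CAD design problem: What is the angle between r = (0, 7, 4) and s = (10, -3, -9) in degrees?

r·s = 0·10 + 7·(-3) + 4·(-9) = 0 - 21 - 36 = -57
|r| = √(0² + 7² + 4²) = √65 ≈ 8.062
|s| = √(10² + (-3)² + (-9)²) = √190 ≈ 13.78
cos θ = (r·s)/(|r||s|) = -57/(8.062·13.78) ≈ -0.5129
θ = arccos(-0.5129) ≈ 120.9°

120.9°


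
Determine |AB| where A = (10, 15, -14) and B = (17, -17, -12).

d = √[(x₂-x₁)² + (y₂-y₁)² + (z₂-z₁)²]
  = √[7² + (-32)² + 2²]
  = √[49 + 1024 + 4]
  = √1077
  ≈ 32.82

32.82


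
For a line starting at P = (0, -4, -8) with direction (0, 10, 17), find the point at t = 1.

P(t) = P + t·d
  = (0 + 0·1, -4 + 10·1, -8 + 17·1)
  = (0 + 0, -4 + 10, -8 + 17)
  = (0, 6, 9)

(0, 6, 9)


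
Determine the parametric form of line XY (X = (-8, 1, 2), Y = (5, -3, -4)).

Direction vector d = Y - X = (5 + 8, -3 - 1, -4 - 2) = (13, -4, -6)
Parametric form r = X + t·d:
x = -8 + 13t, y = 1 - 4t, z = 2 - 6t

x = -8 + 13t, y = 1 - 4t, z = 2 - 6t


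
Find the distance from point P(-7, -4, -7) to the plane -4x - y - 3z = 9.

distance = |a·x₀ + b·y₀ + c·z₀ - d| / √(a² + b² + c²)
  = |(-4)·(-7) + (-1)·(-4) + (-3)·(-7) - 9| / √((-4)² + (-1)² + (-3)²)
  = |28 + 4 + 21 - 9| / √(16 + 1 + 9)
  = |44| / √26
  = 44 / 5.099
  ≈ 8.629

8.629


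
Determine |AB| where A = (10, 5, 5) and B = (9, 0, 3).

d = √[(x₂-x₁)² + (y₂-y₁)² + (z₂-z₁)²]
  = √[(-1)² + (-5)² + (-2)²]
  = √[1 + 25 + 4]
  = √30
  ≈ 5.477

5.477


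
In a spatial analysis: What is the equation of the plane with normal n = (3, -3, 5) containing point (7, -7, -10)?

The plane through P with normal n = (a, b, c) satisfies n·(r - P) = 0,
i.e. ax + by + cz = a·x₀ + b·y₀ + c·z₀.
d = 3·7 + (-3)·(-7) + 5·(-10)
  = 21 + 21 - 50
  = -8
Equation: 3x - 3y + 5z = -8

3x - 3y + 5z = -8


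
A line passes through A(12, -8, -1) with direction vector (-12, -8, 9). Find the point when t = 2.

P(t) = A + t·d
  = (12 + (-12)·2, -8 + (-8)·2, -1 + 9·2)
  = (12 - 24, -8 - 16, -1 + 18)
  = (-12, -24, 17)

(-12, -24, 17)


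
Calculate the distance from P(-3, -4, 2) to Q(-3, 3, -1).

d = √[(x₂-x₁)² + (y₂-y₁)² + (z₂-z₁)²]
  = √[0² + 7² + (-3)²]
  = √[0 + 49 + 9]
  = √58
  ≈ 7.616

7.616


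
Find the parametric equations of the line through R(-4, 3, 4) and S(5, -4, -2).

Direction vector d = S - R = (5 + 4, -4 - 3, -2 - 4) = (9, -7, -6)
Parametric form r = R + t·d:
x = -4 + 9t, y = 3 - 7t, z = 4 - 6t

x = -4 + 9t, y = 3 - 7t, z = 4 - 6t


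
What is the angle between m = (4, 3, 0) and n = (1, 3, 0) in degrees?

m·n = 4·1 + 3·3 + 0·0 = 4 + 9 + 0 = 13
|m| = √(4² + 3² + 0²) = √25 ≈ 5
|n| = √(1² + 3² + 0²) = √10 ≈ 3.162
cos θ = (m·n)/(|m||n|) = 13/(5·3.162) ≈ 0.8222
θ = arccos(0.8222) ≈ 34.7°

34.7°


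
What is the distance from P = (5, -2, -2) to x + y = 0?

distance = |a·x₀ + b·y₀ + c·z₀ - d| / √(a² + b² + c²)
  = |1·5 + 1·(-2) + 0·(-2) - 0| / √(1² + 1² + 0²)
  = |5 - 2 + 0 + 0| / √(1 + 1 + 0)
  = |3| / √2
  = 3 / 1.414
  ≈ 2.121

2.121


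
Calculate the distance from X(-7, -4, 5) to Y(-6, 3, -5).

d = √[(x₂-x₁)² + (y₂-y₁)² + (z₂-z₁)²]
  = √[1² + 7² + (-10)²]
  = √[1 + 49 + 100]
  = √150
  ≈ 12.25

12.25


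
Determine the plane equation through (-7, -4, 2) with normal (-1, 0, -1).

The plane through P with normal n = (a, b, c) satisfies n·(r - P) = 0,
i.e. ax + by + cz = a·x₀ + b·y₀ + c·z₀.
d = (-1)·(-7) + 0·(-4) + (-1)·2
  = 7 + 0 - 2
  = 5
Equation: -x - z = 5

-x - z = 5


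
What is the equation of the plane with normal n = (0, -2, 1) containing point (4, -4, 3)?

The plane through P with normal n = (a, b, c) satisfies n·(r - P) = 0,
i.e. ax + by + cz = a·x₀ + b·y₀ + c·z₀.
d = 0·4 + (-2)·(-4) + 1·3
  = 0 + 8 + 3
  = 11
Equation: -2y + z = 11

-2y + z = 11


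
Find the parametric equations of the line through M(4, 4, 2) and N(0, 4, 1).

Direction vector d = N - M = (0 - 4, 4 - 4, 1 - 2) = (-4, 0, -1)
Parametric form r = M + t·d:
x = 4 - 4t, y = 4, z = 2 - t

x = 4 - 4t, y = 4, z = 2 - t


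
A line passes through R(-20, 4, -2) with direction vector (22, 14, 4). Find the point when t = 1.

P(t) = R + t·d
  = (-20 + 22·1, 4 + 14·1, -2 + 4·1)
  = (-20 + 22, 4 + 14, -2 + 4)
  = (2, 18, 2)

(2, 18, 2)


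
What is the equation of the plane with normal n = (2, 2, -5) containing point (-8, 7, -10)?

The plane through P with normal n = (a, b, c) satisfies n·(r - P) = 0,
i.e. ax + by + cz = a·x₀ + b·y₀ + c·z₀.
d = 2·(-8) + 2·7 + (-5)·(-10)
  = -16 + 14 + 50
  = 48
Equation: 2x + 2y - 5z = 48

2x + 2y - 5z = 48


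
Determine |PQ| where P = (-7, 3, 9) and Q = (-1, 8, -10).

d = √[(x₂-x₁)² + (y₂-y₁)² + (z₂-z₁)²]
  = √[6² + 5² + (-19)²]
  = √[36 + 25 + 361]
  = √422
  ≈ 20.54

20.54


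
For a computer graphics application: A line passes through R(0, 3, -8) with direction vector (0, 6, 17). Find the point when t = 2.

P(t) = R + t·d
  = (0 + 0·2, 3 + 6·2, -8 + 17·2)
  = (0 + 0, 3 + 12, -8 + 34)
  = (0, 15, 26)

(0, 15, 26)


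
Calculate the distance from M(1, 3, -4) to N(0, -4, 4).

d = √[(x₂-x₁)² + (y₂-y₁)² + (z₂-z₁)²]
  = √[(-1)² + (-7)² + 8²]
  = √[1 + 49 + 64]
  = √114
  ≈ 10.68

10.68


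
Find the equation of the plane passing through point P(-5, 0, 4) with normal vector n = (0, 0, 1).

The plane through P with normal n = (a, b, c) satisfies n·(r - P) = 0,
i.e. ax + by + cz = a·x₀ + b·y₀ + c·z₀.
d = 0·(-5) + 0·0 + 1·4
  = 0 + 0 + 4
  = 4
Equation: z = 4

z = 4


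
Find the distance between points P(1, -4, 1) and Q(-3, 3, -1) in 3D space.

d = √[(x₂-x₁)² + (y₂-y₁)² + (z₂-z₁)²]
  = √[(-4)² + 7² + (-2)²]
  = √[16 + 49 + 4]
  = √69
  ≈ 8.307

8.307


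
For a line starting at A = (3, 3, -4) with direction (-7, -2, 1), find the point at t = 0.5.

P(t) = A + t·d
  = (3 + (-7)·0.5, 3 + (-2)·0.5, -4 + 1·0.5)
  = (3 - 3.5, 3 - 1, -4 + 0.5)
  = (-0.5, 2, -3.5)

(-0.5, 2, -3.5)


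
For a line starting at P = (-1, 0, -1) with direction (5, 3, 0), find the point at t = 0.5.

P(t) = P + t·d
  = (-1 + 5·0.5, 0 + 3·0.5, -1 + 0·0.5)
  = (-1 + 2.5, 0 + 1.5, -1 + 0)
  = (1.5, 1.5, -1)

(1.5, 1.5, -1)


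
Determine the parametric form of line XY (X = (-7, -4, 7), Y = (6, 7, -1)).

Direction vector d = Y - X = (6 + 7, 7 + 4, -1 - 7) = (13, 11, -8)
Parametric form r = X + t·d:
x = -7 + 13t, y = -4 + 11t, z = 7 - 8t

x = -7 + 13t, y = -4 + 11t, z = 7 - 8t


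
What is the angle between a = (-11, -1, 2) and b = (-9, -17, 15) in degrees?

a·b = (-11)·(-9) + (-1)·(-17) + 2·15 = 99 + 17 + 30 = 146
|a| = √((-11)² + (-1)² + 2²) = √126 ≈ 11.22
|b| = √((-9)² + (-17)² + 15²) = √595 ≈ 24.39
cos θ = (a·b)/(|a||b|) = 146/(11.22·24.39) ≈ 0.5332
θ = arccos(0.5332) ≈ 57.78°

57.78°


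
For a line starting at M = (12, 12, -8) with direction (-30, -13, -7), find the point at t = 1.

P(t) = M + t·d
  = (12 + (-30)·1, 12 + (-13)·1, -8 + (-7)·1)
  = (12 - 30, 12 - 13, -8 - 7)
  = (-18, -1, -15)

(-18, -1, -15)


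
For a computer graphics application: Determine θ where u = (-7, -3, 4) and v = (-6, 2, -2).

u·v = (-7)·(-6) + (-3)·2 + 4·(-2) = 42 - 6 - 8 = 28
|u| = √((-7)² + (-3)² + 4²) = √74 ≈ 8.602
|v| = √((-6)² + 2² + (-2)²) = √44 ≈ 6.633
cos θ = (u·v)/(|u||v|) = 28/(8.602·6.633) ≈ 0.4907
θ = arccos(0.4907) ≈ 60.61°

60.61°


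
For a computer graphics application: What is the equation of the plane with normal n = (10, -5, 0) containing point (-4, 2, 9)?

The plane through P with normal n = (a, b, c) satisfies n·(r - P) = 0,
i.e. ax + by + cz = a·x₀ + b·y₀ + c·z₀.
d = 10·(-4) + (-5)·2 + 0·9
  = -40 - 10 + 0
  = -50
Equation: 10x - 5y = -50

10x - 5y = -50


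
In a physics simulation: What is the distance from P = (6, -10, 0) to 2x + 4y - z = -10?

distance = |a·x₀ + b·y₀ + c·z₀ - d| / √(a² + b² + c²)
  = |2·6 + 4·(-10) + (-1)·0 - (-10)| / √(2² + 4² + (-1)²)
  = |12 - 40 + 0 + 10| / √(4 + 16 + 1)
  = |-18| / √21
  = 18 / 4.583
  ≈ 3.928

3.928


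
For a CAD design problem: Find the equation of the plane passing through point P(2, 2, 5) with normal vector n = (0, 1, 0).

The plane through P with normal n = (a, b, c) satisfies n·(r - P) = 0,
i.e. ax + by + cz = a·x₀ + b·y₀ + c·z₀.
d = 0·2 + 1·2 + 0·5
  = 0 + 2 + 0
  = 2
Equation: y = 2

y = 2


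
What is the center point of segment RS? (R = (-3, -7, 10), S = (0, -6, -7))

M = ((x₁+x₂)/2, (y₁+y₂)/2, (z₁+z₂)/2)
  = ((-3 + 0)/2, (-7 - 6)/2, (10 - 7)/2)
  = (-3/2, -13/2, 3/2)
  = (-1.5, -6.5, 1.5)

(-1.5, -6.5, 1.5)


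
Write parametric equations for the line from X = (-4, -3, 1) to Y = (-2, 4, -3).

Direction vector d = Y - X = (-2 + 4, 4 + 3, -3 - 1) = (2, 7, -4)
Parametric form r = X + t·d:
x = -4 + 2t, y = -3 + 7t, z = 1 - 4t

x = -4 + 2t, y = -3 + 7t, z = 1 - 4t


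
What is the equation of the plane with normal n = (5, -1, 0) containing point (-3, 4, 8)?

The plane through P with normal n = (a, b, c) satisfies n·(r - P) = 0,
i.e. ax + by + cz = a·x₀ + b·y₀ + c·z₀.
d = 5·(-3) + (-1)·4 + 0·8
  = -15 - 4 + 0
  = -19
Equation: 5x - y = -19

5x - y = -19


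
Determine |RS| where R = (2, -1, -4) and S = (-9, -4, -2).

d = √[(x₂-x₁)² + (y₂-y₁)² + (z₂-z₁)²]
  = √[(-11)² + (-3)² + 2²]
  = √[121 + 9 + 4]
  = √134
  ≈ 11.58

11.58


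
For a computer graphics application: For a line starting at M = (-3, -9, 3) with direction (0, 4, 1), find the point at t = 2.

P(t) = M + t·d
  = (-3 + 0·2, -9 + 4·2, 3 + 1·2)
  = (-3 + 0, -9 + 8, 3 + 2)
  = (-3, -1, 5)

(-3, -1, 5)


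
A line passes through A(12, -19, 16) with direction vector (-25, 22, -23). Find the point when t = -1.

P(t) = A + t·d
  = (12 + (-25)·(-1), -19 + 22·(-1), 16 + (-23)·(-1))
  = (12 + 25, -19 - 22, 16 + 23)
  = (37, -41, 39)

(37, -41, 39)


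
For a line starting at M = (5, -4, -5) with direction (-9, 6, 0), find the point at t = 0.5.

P(t) = M + t·d
  = (5 + (-9)·0.5, -4 + 6·0.5, -5 + 0·0.5)
  = (5 - 4.5, -4 + 3, -5 + 0)
  = (0.5, -1, -5)

(0.5, -1, -5)


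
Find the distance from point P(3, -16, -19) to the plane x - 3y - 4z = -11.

distance = |a·x₀ + b·y₀ + c·z₀ - d| / √(a² + b² + c²)
  = |1·3 + (-3)·(-16) + (-4)·(-19) - (-11)| / √(1² + (-3)² + (-4)²)
  = |3 + 48 + 76 + 11| / √(1 + 9 + 16)
  = |138| / √26
  = 138 / 5.099
  ≈ 27.06

27.06


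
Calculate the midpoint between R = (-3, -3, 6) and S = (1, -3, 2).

M = ((x₁+x₂)/2, (y₁+y₂)/2, (z₁+z₂)/2)
  = ((-3 + 1)/2, (-3 - 3)/2, (6 + 2)/2)
  = (-2/2, -6/2, 8/2)
  = (-1, -3, 4)

(-1, -3, 4)


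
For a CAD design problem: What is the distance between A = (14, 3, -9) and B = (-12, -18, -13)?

d = √[(x₂-x₁)² + (y₂-y₁)² + (z₂-z₁)²]
  = √[(-26)² + (-21)² + (-4)²]
  = √[676 + 441 + 16]
  = √1133
  ≈ 33.66

33.66


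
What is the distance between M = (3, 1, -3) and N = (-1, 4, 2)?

d = √[(x₂-x₁)² + (y₂-y₁)² + (z₂-z₁)²]
  = √[(-4)² + 3² + 5²]
  = √[16 + 9 + 25]
  = √50
  ≈ 7.071

7.071


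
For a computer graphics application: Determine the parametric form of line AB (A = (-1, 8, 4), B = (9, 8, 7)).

Direction vector d = B - A = (9 + 1, 8 - 8, 7 - 4) = (10, 0, 3)
Parametric form r = A + t·d:
x = -1 + 10t, y = 8, z = 4 + 3t

x = -1 + 10t, y = 8, z = 4 + 3t


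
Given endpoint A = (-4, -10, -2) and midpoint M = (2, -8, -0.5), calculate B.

B = 2M - A
  = (2·2 - (-4), 2·(-8) - (-10), 2·(-0.5) - (-2))
  = (4 + 4, -16 + 10, -1 + 2)
  = (8, -6, 1)

(8, -6, 1)


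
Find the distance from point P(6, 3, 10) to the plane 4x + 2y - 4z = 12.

distance = |a·x₀ + b·y₀ + c·z₀ - d| / √(a² + b² + c²)
  = |4·6 + 2·3 + (-4)·10 - 12| / √(4² + 2² + (-4)²)
  = |24 + 6 - 40 - 12| / √(16 + 4 + 16)
  = |-22| / √36
  = 22 / 6
  ≈ 3.667

3.667


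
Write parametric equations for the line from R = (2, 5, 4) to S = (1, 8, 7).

Direction vector d = S - R = (1 - 2, 8 - 5, 7 - 4) = (-1, 3, 3)
Parametric form r = R + t·d:
x = 2 - t, y = 5 + 3t, z = 4 + 3t

x = 2 - t, y = 5 + 3t, z = 4 + 3t


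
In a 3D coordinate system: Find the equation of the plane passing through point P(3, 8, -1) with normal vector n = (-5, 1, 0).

The plane through P with normal n = (a, b, c) satisfies n·(r - P) = 0,
i.e. ax + by + cz = a·x₀ + b·y₀ + c·z₀.
d = (-5)·3 + 1·8 + 0·(-1)
  = -15 + 8 + 0
  = -7
Equation: -5x + y = -7

-5x + y = -7


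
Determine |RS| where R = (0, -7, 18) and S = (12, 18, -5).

d = √[(x₂-x₁)² + (y₂-y₁)² + (z₂-z₁)²]
  = √[12² + 25² + (-23)²]
  = √[144 + 625 + 529]
  = √1298
  ≈ 36.03

36.03


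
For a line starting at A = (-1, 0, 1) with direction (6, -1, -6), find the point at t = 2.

P(t) = A + t·d
  = (-1 + 6·2, 0 + (-1)·2, 1 + (-6)·2)
  = (-1 + 12, 0 - 2, 1 - 12)
  = (11, -2, -11)

(11, -2, -11)


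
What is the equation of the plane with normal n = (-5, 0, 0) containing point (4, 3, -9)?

The plane through P with normal n = (a, b, c) satisfies n·(r - P) = 0,
i.e. ax + by + cz = a·x₀ + b·y₀ + c·z₀.
d = (-5)·4 + 0·3 + 0·(-9)
  = -20 + 0 + 0
  = -20
Equation: -5x = -20

-5x = -20


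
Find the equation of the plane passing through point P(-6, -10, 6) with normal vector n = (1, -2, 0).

The plane through P with normal n = (a, b, c) satisfies n·(r - P) = 0,
i.e. ax + by + cz = a·x₀ + b·y₀ + c·z₀.
d = 1·(-6) + (-2)·(-10) + 0·6
  = -6 + 20 + 0
  = 14
Equation: x - 2y = 14

x - 2y = 14


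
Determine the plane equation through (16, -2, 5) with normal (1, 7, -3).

The plane through P with normal n = (a, b, c) satisfies n·(r - P) = 0,
i.e. ax + by + cz = a·x₀ + b·y₀ + c·z₀.
d = 1·16 + 7·(-2) + (-3)·5
  = 16 - 14 - 15
  = -13
Equation: x + 7y - 3z = -13

x + 7y - 3z = -13


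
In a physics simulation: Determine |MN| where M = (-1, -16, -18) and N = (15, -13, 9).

d = √[(x₂-x₁)² + (y₂-y₁)² + (z₂-z₁)²]
  = √[16² + 3² + 27²]
  = √[256 + 9 + 729]
  = √994
  ≈ 31.53

31.53


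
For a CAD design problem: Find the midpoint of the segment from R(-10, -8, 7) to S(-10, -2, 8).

M = ((x₁+x₂)/2, (y₁+y₂)/2, (z₁+z₂)/2)
  = ((-10 - 10)/2, (-8 - 2)/2, (7 + 8)/2)
  = (-20/2, -10/2, 15/2)
  = (-10, -5, 7.5)

(-10, -5, 7.5)


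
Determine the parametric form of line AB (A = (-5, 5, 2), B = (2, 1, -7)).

Direction vector d = B - A = (2 + 5, 1 - 5, -7 - 2) = (7, -4, -9)
Parametric form r = A + t·d:
x = -5 + 7t, y = 5 - 4t, z = 2 - 9t

x = -5 + 7t, y = 5 - 4t, z = 2 - 9t


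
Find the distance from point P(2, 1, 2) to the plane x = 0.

distance = |a·x₀ + b·y₀ + c·z₀ - d| / √(a² + b² + c²)
  = |1·2 + 0·1 + 0·2 - 0| / √(1² + 0² + 0²)
  = |2 + 0 + 0 + 0| / √(1 + 0 + 0)
  = |2| / √1
  = 2 / 1
  ≈ 2

2


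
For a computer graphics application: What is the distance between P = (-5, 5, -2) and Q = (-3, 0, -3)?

d = √[(x₂-x₁)² + (y₂-y₁)² + (z₂-z₁)²]
  = √[2² + (-5)² + (-1)²]
  = √[4 + 25 + 1]
  = √30
  ≈ 5.477

5.477


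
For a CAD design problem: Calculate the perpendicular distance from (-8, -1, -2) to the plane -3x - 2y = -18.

distance = |a·x₀ + b·y₀ + c·z₀ - d| / √(a² + b² + c²)
  = |(-3)·(-8) + (-2)·(-1) + 0·(-2) - (-18)| / √((-3)² + (-2)² + 0²)
  = |24 + 2 + 0 + 18| / √(9 + 4 + 0)
  = |44| / √13
  = 44 / 3.606
  ≈ 12.2

12.2


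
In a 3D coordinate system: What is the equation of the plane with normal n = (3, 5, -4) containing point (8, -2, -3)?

The plane through P with normal n = (a, b, c) satisfies n·(r - P) = 0,
i.e. ax + by + cz = a·x₀ + b·y₀ + c·z₀.
d = 3·8 + 5·(-2) + (-4)·(-3)
  = 24 - 10 + 12
  = 26
Equation: 3x + 5y - 4z = 26

3x + 5y - 4z = 26


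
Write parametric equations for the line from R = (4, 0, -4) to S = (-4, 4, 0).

Direction vector d = S - R = (-4 - 4, 4 + 0, 0 + 4) = (-8, 4, 4)
Parametric form r = R + t·d:
x = 4 - 8t, y = 0 + 4t, z = -4 + 4t

x = 4 - 8t, y = 0 + 4t, z = -4 + 4t


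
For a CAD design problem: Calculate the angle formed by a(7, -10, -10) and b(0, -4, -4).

a·b = 7·0 + (-10)·(-4) + (-10)·(-4) = 0 + 40 + 40 = 80
|a| = √(7² + (-10)² + (-10)²) = √249 ≈ 15.78
|b| = √(0² + (-4)² + (-4)²) = √32 ≈ 5.657
cos θ = (a·b)/(|a||b|) = 80/(15.78·5.657) ≈ 0.8962
θ = arccos(0.8962) ≈ 26.33°

26.33°


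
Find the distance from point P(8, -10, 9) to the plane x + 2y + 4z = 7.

distance = |a·x₀ + b·y₀ + c·z₀ - d| / √(a² + b² + c²)
  = |1·8 + 2·(-10) + 4·9 - 7| / √(1² + 2² + 4²)
  = |8 - 20 + 36 - 7| / √(1 + 4 + 16)
  = |17| / √21
  = 17 / 4.583
  ≈ 3.71

3.71


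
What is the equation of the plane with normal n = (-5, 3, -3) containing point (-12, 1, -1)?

The plane through P with normal n = (a, b, c) satisfies n·(r - P) = 0,
i.e. ax + by + cz = a·x₀ + b·y₀ + c·z₀.
d = (-5)·(-12) + 3·1 + (-3)·(-1)
  = 60 + 3 + 3
  = 66
Equation: -5x + 3y - 3z = 66

-5x + 3y - 3z = 66


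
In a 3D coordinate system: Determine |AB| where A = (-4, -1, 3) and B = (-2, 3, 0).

d = √[(x₂-x₁)² + (y₂-y₁)² + (z₂-z₁)²]
  = √[2² + 4² + (-3)²]
  = √[4 + 16 + 9]
  = √29
  ≈ 5.385

5.385


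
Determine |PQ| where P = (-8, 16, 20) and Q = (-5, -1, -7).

d = √[(x₂-x₁)² + (y₂-y₁)² + (z₂-z₁)²]
  = √[3² + (-17)² + (-27)²]
  = √[9 + 289 + 729]
  = √1027
  ≈ 32.05

32.05


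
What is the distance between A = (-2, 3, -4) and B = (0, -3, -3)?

d = √[(x₂-x₁)² + (y₂-y₁)² + (z₂-z₁)²]
  = √[2² + (-6)² + 1²]
  = √[4 + 36 + 1]
  = √41
  ≈ 6.403

6.403


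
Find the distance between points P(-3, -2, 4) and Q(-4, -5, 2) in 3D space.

d = √[(x₂-x₁)² + (y₂-y₁)² + (z₂-z₁)²]
  = √[(-1)² + (-3)² + (-2)²]
  = √[1 + 9 + 4]
  = √14
  ≈ 3.742

3.742


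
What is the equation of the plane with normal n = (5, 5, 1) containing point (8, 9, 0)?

The plane through P with normal n = (a, b, c) satisfies n·(r - P) = 0,
i.e. ax + by + cz = a·x₀ + b·y₀ + c·z₀.
d = 5·8 + 5·9 + 1·0
  = 40 + 45 + 0
  = 85
Equation: 5x + 5y + z = 85

5x + 5y + z = 85


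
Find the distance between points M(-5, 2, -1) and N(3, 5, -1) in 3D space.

d = √[(x₂-x₁)² + (y₂-y₁)² + (z₂-z₁)²]
  = √[8² + 3² + 0²]
  = √[64 + 9 + 0]
  = √73
  ≈ 8.544

8.544


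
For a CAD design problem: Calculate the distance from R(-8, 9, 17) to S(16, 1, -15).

d = √[(x₂-x₁)² + (y₂-y₁)² + (z₂-z₁)²]
  = √[24² + (-8)² + (-32)²]
  = √[576 + 64 + 1024]
  = √1664
  ≈ 40.79

40.79


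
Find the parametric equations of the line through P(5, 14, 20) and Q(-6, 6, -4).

Direction vector d = Q - P = (-6 - 5, 6 - 14, -4 - 20) = (-11, -8, -24)
Parametric form r = P + t·d:
x = 5 - 11t, y = 14 - 8t, z = 20 - 24t

x = 5 - 11t, y = 14 - 8t, z = 20 - 24t


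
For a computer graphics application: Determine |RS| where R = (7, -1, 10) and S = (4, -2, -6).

d = √[(x₂-x₁)² + (y₂-y₁)² + (z₂-z₁)²]
  = √[(-3)² + (-1)² + (-16)²]
  = √[9 + 1 + 256]
  = √266
  ≈ 16.31

16.31


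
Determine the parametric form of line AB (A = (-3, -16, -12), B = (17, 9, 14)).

Direction vector d = B - A = (17 + 3, 9 + 16, 14 + 12) = (20, 25, 26)
Parametric form r = A + t·d:
x = -3 + 20t, y = -16 + 25t, z = -12 + 26t

x = -3 + 20t, y = -16 + 25t, z = -12 + 26t


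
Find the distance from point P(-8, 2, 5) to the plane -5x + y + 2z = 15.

distance = |a·x₀ + b·y₀ + c·z₀ - d| / √(a² + b² + c²)
  = |(-5)·(-8) + 1·2 + 2·5 - 15| / √((-5)² + 1² + 2²)
  = |40 + 2 + 10 - 15| / √(25 + 1 + 4)
  = |37| / √30
  = 37 / 5.477
  ≈ 6.755

6.755


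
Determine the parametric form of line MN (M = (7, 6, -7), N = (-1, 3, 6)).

Direction vector d = N - M = (-1 - 7, 3 - 6, 6 + 7) = (-8, -3, 13)
Parametric form r = M + t·d:
x = 7 - 8t, y = 6 - 3t, z = -7 + 13t

x = 7 - 8t, y = 6 - 3t, z = -7 + 13t


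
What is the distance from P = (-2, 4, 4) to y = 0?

distance = |a·x₀ + b·y₀ + c·z₀ - d| / √(a² + b² + c²)
  = |0·(-2) + 1·4 + 0·4 - 0| / √(0² + 1² + 0²)
  = |0 + 4 + 0 + 0| / √(0 + 1 + 0)
  = |4| / √1
  = 4 / 1
  ≈ 4

4


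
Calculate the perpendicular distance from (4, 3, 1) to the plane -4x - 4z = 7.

distance = |a·x₀ + b·y₀ + c·z₀ - d| / √(a² + b² + c²)
  = |(-4)·4 + 0·3 + (-4)·1 - 7| / √((-4)² + 0² + (-4)²)
  = |-16 + 0 - 4 - 7| / √(16 + 0 + 16)
  = |-27| / √32
  = 27 / 5.657
  ≈ 4.773

4.773


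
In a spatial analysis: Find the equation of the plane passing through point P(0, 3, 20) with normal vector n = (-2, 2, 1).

The plane through P with normal n = (a, b, c) satisfies n·(r - P) = 0,
i.e. ax + by + cz = a·x₀ + b·y₀ + c·z₀.
d = (-2)·0 + 2·3 + 1·20
  = 0 + 6 + 20
  = 26
Equation: -2x + 2y + z = 26

-2x + 2y + z = 26


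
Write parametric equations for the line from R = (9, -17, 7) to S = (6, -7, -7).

Direction vector d = S - R = (6 - 9, -7 + 17, -7 - 7) = (-3, 10, -14)
Parametric form r = R + t·d:
x = 9 - 3t, y = -17 + 10t, z = 7 - 14t

x = 9 - 3t, y = -17 + 10t, z = 7 - 14t


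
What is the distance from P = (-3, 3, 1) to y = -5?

distance = |a·x₀ + b·y₀ + c·z₀ - d| / √(a² + b² + c²)
  = |0·(-3) + 1·3 + 0·1 - (-5)| / √(0² + 1² + 0²)
  = |0 + 3 + 0 + 5| / √(0 + 1 + 0)
  = |8| / √1
  = 8 / 1
  ≈ 8

8


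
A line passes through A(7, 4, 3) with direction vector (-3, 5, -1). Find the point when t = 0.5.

P(t) = A + t·d
  = (7 + (-3)·0.5, 4 + 5·0.5, 3 + (-1)·0.5)
  = (7 - 1.5, 4 + 2.5, 3 - 0.5)
  = (5.5, 6.5, 2.5)

(5.5, 6.5, 2.5)


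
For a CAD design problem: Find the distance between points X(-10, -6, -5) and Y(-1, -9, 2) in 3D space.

d = √[(x₂-x₁)² + (y₂-y₁)² + (z₂-z₁)²]
  = √[9² + (-3)² + 7²]
  = √[81 + 9 + 49]
  = √139
  ≈ 11.79

11.79


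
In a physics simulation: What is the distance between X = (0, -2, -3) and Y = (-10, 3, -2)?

d = √[(x₂-x₁)² + (y₂-y₁)² + (z₂-z₁)²]
  = √[(-10)² + 5² + 1²]
  = √[100 + 25 + 1]
  = √126
  ≈ 11.22

11.22


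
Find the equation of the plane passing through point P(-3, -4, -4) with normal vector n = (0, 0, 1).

The plane through P with normal n = (a, b, c) satisfies n·(r - P) = 0,
i.e. ax + by + cz = a·x₀ + b·y₀ + c·z₀.
d = 0·(-3) + 0·(-4) + 1·(-4)
  = 0 + 0 - 4
  = -4
Equation: z = -4

z = -4


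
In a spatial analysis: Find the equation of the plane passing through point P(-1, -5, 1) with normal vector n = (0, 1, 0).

The plane through P with normal n = (a, b, c) satisfies n·(r - P) = 0,
i.e. ax + by + cz = a·x₀ + b·y₀ + c·z₀.
d = 0·(-1) + 1·(-5) + 0·1
  = 0 - 5 + 0
  = -5
Equation: y = -5

y = -5


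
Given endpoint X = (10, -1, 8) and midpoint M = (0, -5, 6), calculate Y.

Y = 2M - X
  = (2·0 - 10, 2·(-5) - (-1), 2·6 - 8)
  = (0 - 10, -10 + 1, 12 - 8)
  = (-10, -9, 4)

(-10, -9, 4)


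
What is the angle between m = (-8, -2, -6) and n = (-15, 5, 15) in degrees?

m·n = (-8)·(-15) + (-2)·5 + (-6)·15 = 120 - 10 - 90 = 20
|m| = √((-8)² + (-2)² + (-6)²) = √104 ≈ 10.2
|n| = √((-15)² + 5² + 15²) = √475 ≈ 21.79
cos θ = (m·n)/(|m||n|) = 20/(10.2·21.79) ≈ 0.08998
θ = arccos(0.08998) ≈ 84.84°

84.84°


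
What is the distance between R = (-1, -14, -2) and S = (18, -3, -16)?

d = √[(x₂-x₁)² + (y₂-y₁)² + (z₂-z₁)²]
  = √[19² + 11² + (-14)²]
  = √[361 + 121 + 196]
  = √678
  ≈ 26.04

26.04


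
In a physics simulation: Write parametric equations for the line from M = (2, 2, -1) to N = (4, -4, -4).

Direction vector d = N - M = (4 - 2, -4 - 2, -4 + 1) = (2, -6, -3)
Parametric form r = M + t·d:
x = 2 + 2t, y = 2 - 6t, z = -1 - 3t

x = 2 + 2t, y = 2 - 6t, z = -1 - 3t


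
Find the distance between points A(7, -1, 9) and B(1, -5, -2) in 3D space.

d = √[(x₂-x₁)² + (y₂-y₁)² + (z₂-z₁)²]
  = √[(-6)² + (-4)² + (-11)²]
  = √[36 + 16 + 121]
  = √173
  ≈ 13.15

13.15


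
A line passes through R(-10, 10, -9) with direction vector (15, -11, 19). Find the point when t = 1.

P(t) = R + t·d
  = (-10 + 15·1, 10 + (-11)·1, -9 + 19·1)
  = (-10 + 15, 10 - 11, -9 + 19)
  = (5, -1, 10)

(5, -1, 10)


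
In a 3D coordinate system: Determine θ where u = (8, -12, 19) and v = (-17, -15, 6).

u·v = 8·(-17) + (-12)·(-15) + 19·6 = -136 + 180 + 114 = 158
|u| = √(8² + (-12)² + 19²) = √569 ≈ 23.85
|v| = √((-17)² + (-15)² + 6²) = √550 ≈ 23.45
cos θ = (u·v)/(|u||v|) = 158/(23.85·23.45) ≈ 0.2824
θ = arccos(0.2824) ≈ 73.59°

73.59°


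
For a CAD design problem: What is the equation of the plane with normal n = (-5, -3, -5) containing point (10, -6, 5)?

The plane through P with normal n = (a, b, c) satisfies n·(r - P) = 0,
i.e. ax + by + cz = a·x₀ + b·y₀ + c·z₀.
d = (-5)·10 + (-3)·(-6) + (-5)·5
  = -50 + 18 - 25
  = -57
Equation: -5x - 3y - 5z = -57

-5x - 3y - 5z = -57


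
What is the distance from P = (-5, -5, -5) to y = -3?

distance = |a·x₀ + b·y₀ + c·z₀ - d| / √(a² + b² + c²)
  = |0·(-5) + 1·(-5) + 0·(-5) - (-3)| / √(0² + 1² + 0²)
  = |0 - 5 + 0 + 3| / √(0 + 1 + 0)
  = |-2| / √1
  = 2 / 1
  ≈ 2

2


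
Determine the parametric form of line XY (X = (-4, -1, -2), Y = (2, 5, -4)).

Direction vector d = Y - X = (2 + 4, 5 + 1, -4 + 2) = (6, 6, -2)
Parametric form r = X + t·d:
x = -4 + 6t, y = -1 + 6t, z = -2 - 2t

x = -4 + 6t, y = -1 + 6t, z = -2 - 2t


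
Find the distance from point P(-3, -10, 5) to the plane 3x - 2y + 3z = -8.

distance = |a·x₀ + b·y₀ + c·z₀ - d| / √(a² + b² + c²)
  = |3·(-3) + (-2)·(-10) + 3·5 - (-8)| / √(3² + (-2)² + 3²)
  = |-9 + 20 + 15 + 8| / √(9 + 4 + 9)
  = |34| / √22
  = 34 / 4.69
  ≈ 7.249

7.249


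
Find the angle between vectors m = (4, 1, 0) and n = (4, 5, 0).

m·n = 4·4 + 1·5 + 0·0 = 16 + 5 + 0 = 21
|m| = √(4² + 1² + 0²) = √17 ≈ 4.123
|n| = √(4² + 5² + 0²) = √41 ≈ 6.403
cos θ = (m·n)/(|m||n|) = 21/(4.123·6.403) ≈ 0.7954
θ = arccos(0.7954) ≈ 37.3°

37.3°


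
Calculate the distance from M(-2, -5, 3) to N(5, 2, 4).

d = √[(x₂-x₁)² + (y₂-y₁)² + (z₂-z₁)²]
  = √[7² + 7² + 1²]
  = √[49 + 49 + 1]
  = √99
  ≈ 9.95

9.95


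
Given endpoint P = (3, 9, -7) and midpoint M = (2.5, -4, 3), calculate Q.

Q = 2M - P
  = (2·2.5 - 3, 2·(-4) - 9, 2·3 - (-7))
  = (5 - 3, -8 - 9, 6 + 7)
  = (2, -17, 13)

(2, -17, 13)


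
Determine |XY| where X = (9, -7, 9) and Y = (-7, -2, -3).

d = √[(x₂-x₁)² + (y₂-y₁)² + (z₂-z₁)²]
  = √[(-16)² + 5² + (-12)²]
  = √[256 + 25 + 144]
  = √425
  ≈ 20.62

20.62


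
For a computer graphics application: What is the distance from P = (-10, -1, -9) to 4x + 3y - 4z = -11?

distance = |a·x₀ + b·y₀ + c·z₀ - d| / √(a² + b² + c²)
  = |4·(-10) + 3·(-1) + (-4)·(-9) - (-11)| / √(4² + 3² + (-4)²)
  = |-40 - 3 + 36 + 11| / √(16 + 9 + 16)
  = |4| / √41
  = 4 / 6.403
  ≈ 0.6247

0.6247


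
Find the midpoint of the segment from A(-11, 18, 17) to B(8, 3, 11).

M = ((x₁+x₂)/2, (y₁+y₂)/2, (z₁+z₂)/2)
  = ((-11 + 8)/2, (18 + 3)/2, (17 + 11)/2)
  = (-3/2, 21/2, 28/2)
  = (-1.5, 10.5, 14)

(-1.5, 10.5, 14)


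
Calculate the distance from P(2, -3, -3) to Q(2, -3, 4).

d = √[(x₂-x₁)² + (y₂-y₁)² + (z₂-z₁)²]
  = √[0² + 0² + 7²]
  = √[0 + 0 + 49]
  = √49
  ≈ 7

7


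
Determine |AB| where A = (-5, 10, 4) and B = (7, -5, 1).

d = √[(x₂-x₁)² + (y₂-y₁)² + (z₂-z₁)²]
  = √[12² + (-15)² + (-3)²]
  = √[144 + 225 + 9]
  = √378
  ≈ 19.44

19.44


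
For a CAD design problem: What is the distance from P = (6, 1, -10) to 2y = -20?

distance = |a·x₀ + b·y₀ + c·z₀ - d| / √(a² + b² + c²)
  = |0·6 + 2·1 + 0·(-10) - (-20)| / √(0² + 2² + 0²)
  = |0 + 2 + 0 + 20| / √(0 + 4 + 0)
  = |22| / √4
  = 22 / 2
  ≈ 11

11


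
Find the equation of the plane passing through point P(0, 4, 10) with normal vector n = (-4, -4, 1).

The plane through P with normal n = (a, b, c) satisfies n·(r - P) = 0,
i.e. ax + by + cz = a·x₀ + b·y₀ + c·z₀.
d = (-4)·0 + (-4)·4 + 1·10
  = 0 - 16 + 10
  = -6
Equation: -4x - 4y + z = -6

-4x - 4y + z = -6


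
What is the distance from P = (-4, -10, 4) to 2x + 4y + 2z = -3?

distance = |a·x₀ + b·y₀ + c·z₀ - d| / √(a² + b² + c²)
  = |2·(-4) + 4·(-10) + 2·4 - (-3)| / √(2² + 4² + 2²)
  = |-8 - 40 + 8 + 3| / √(4 + 16 + 4)
  = |-37| / √24
  = 37 / 4.899
  ≈ 7.553

7.553


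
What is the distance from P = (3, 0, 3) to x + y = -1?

distance = |a·x₀ + b·y₀ + c·z₀ - d| / √(a² + b² + c²)
  = |1·3 + 1·0 + 0·3 - (-1)| / √(1² + 1² + 0²)
  = |3 + 0 + 0 + 1| / √(1 + 1 + 0)
  = |4| / √2
  = 4 / 1.414
  ≈ 2.828

2.828


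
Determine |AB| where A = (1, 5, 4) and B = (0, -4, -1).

d = √[(x₂-x₁)² + (y₂-y₁)² + (z₂-z₁)²]
  = √[(-1)² + (-9)² + (-5)²]
  = √[1 + 81 + 25]
  = √107
  ≈ 10.34

10.34


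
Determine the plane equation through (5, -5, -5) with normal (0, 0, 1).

The plane through P with normal n = (a, b, c) satisfies n·(r - P) = 0,
i.e. ax + by + cz = a·x₀ + b·y₀ + c·z₀.
d = 0·5 + 0·(-5) + 1·(-5)
  = 0 + 0 - 5
  = -5
Equation: z = -5

z = -5


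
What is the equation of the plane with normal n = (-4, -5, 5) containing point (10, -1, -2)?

The plane through P with normal n = (a, b, c) satisfies n·(r - P) = 0,
i.e. ax + by + cz = a·x₀ + b·y₀ + c·z₀.
d = (-4)·10 + (-5)·(-1) + 5·(-2)
  = -40 + 5 - 10
  = -45
Equation: -4x - 5y + 5z = -45

-4x - 5y + 5z = -45


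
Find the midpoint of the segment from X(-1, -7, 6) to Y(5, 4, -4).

M = ((x₁+x₂)/2, (y₁+y₂)/2, (z₁+z₂)/2)
  = ((-1 + 5)/2, (-7 + 4)/2, (6 - 4)/2)
  = (4/2, -3/2, 2/2)
  = (2, -1.5, 1)

(2, -1.5, 1)


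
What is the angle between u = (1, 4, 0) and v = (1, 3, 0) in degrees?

u·v = 1·1 + 4·3 + 0·0 = 1 + 12 + 0 = 13
|u| = √(1² + 4² + 0²) = √17 ≈ 4.123
|v| = √(1² + 3² + 0²) = √10 ≈ 3.162
cos θ = (u·v)/(|u||v|) = 13/(4.123·3.162) ≈ 0.9971
θ = arccos(0.9971) ≈ 4.399°

4.399°


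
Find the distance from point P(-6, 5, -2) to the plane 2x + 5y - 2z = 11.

distance = |a·x₀ + b·y₀ + c·z₀ - d| / √(a² + b² + c²)
  = |2·(-6) + 5·5 + (-2)·(-2) - 11| / √(2² + 5² + (-2)²)
  = |-12 + 25 + 4 - 11| / √(4 + 25 + 4)
  = |6| / √33
  = 6 / 5.745
  ≈ 1.044

1.044


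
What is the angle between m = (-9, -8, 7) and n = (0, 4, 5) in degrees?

m·n = (-9)·0 + (-8)·4 + 7·5 = 0 - 32 + 35 = 3
|m| = √((-9)² + (-8)² + 7²) = √194 ≈ 13.93
|n| = √(0² + 4² + 5²) = √41 ≈ 6.403
cos θ = (m·n)/(|m||n|) = 3/(13.93·6.403) ≈ 0.03364
θ = arccos(0.03364) ≈ 88.07°

88.07°


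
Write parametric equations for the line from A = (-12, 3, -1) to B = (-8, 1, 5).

Direction vector d = B - A = (-8 + 12, 1 - 3, 5 + 1) = (4, -2, 6)
Parametric form r = A + t·d:
x = -12 + 4t, y = 3 - 2t, z = -1 + 6t

x = -12 + 4t, y = 3 - 2t, z = -1 + 6t


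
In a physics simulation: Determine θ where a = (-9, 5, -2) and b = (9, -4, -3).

a·b = (-9)·9 + 5·(-4) + (-2)·(-3) = -81 - 20 + 6 = -95
|a| = √((-9)² + 5² + (-2)²) = √110 ≈ 10.49
|b| = √(9² + (-4)² + (-3)²) = √106 ≈ 10.3
cos θ = (a·b)/(|a||b|) = -95/(10.49·10.3) ≈ -0.8798
θ = arccos(-0.8798) ≈ 151.6°

151.6°


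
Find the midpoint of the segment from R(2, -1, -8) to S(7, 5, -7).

M = ((x₁+x₂)/2, (y₁+y₂)/2, (z₁+z₂)/2)
  = ((2 + 7)/2, (-1 + 5)/2, (-8 - 7)/2)
  = (9/2, 4/2, -15/2)
  = (4.5, 2, -7.5)

(4.5, 2, -7.5)


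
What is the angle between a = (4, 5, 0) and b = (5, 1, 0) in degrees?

a·b = 4·5 + 5·1 + 0·0 = 20 + 5 + 0 = 25
|a| = √(4² + 5² + 0²) = √41 ≈ 6.403
|b| = √(5² + 1² + 0²) = √26 ≈ 5.099
cos θ = (a·b)/(|a||b|) = 25/(6.403·5.099) ≈ 0.7657
θ = arccos(0.7657) ≈ 40.03°

40.03°


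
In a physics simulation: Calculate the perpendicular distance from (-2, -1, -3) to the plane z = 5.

distance = |a·x₀ + b·y₀ + c·z₀ - d| / √(a² + b² + c²)
  = |0·(-2) + 0·(-1) + 1·(-3) - 5| / √(0² + 0² + 1²)
  = |0 + 0 - 3 - 5| / √(0 + 0 + 1)
  = |-8| / √1
  = 8 / 1
  ≈ 8

8


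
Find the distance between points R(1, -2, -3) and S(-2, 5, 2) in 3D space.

d = √[(x₂-x₁)² + (y₂-y₁)² + (z₂-z₁)²]
  = √[(-3)² + 7² + 5²]
  = √[9 + 49 + 25]
  = √83
  ≈ 9.11

9.11


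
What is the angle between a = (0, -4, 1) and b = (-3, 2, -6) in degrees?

a·b = 0·(-3) + (-4)·2 + 1·(-6) = 0 - 8 - 6 = -14
|a| = √(0² + (-4)² + 1²) = √17 ≈ 4.123
|b| = √((-3)² + 2² + (-6)²) = √49 ≈ 7
cos θ = (a·b)/(|a||b|) = -14/(4.123·7) ≈ -0.4851
θ = arccos(-0.4851) ≈ 119°

119°


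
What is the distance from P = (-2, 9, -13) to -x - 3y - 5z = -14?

distance = |a·x₀ + b·y₀ + c·z₀ - d| / √(a² + b² + c²)
  = |(-1)·(-2) + (-3)·9 + (-5)·(-13) - (-14)| / √((-1)² + (-3)² + (-5)²)
  = |2 - 27 + 65 + 14| / √(1 + 9 + 25)
  = |54| / √35
  = 54 / 5.916
  ≈ 9.128

9.128


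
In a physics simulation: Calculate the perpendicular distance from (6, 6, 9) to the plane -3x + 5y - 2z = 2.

distance = |a·x₀ + b·y₀ + c·z₀ - d| / √(a² + b² + c²)
  = |(-3)·6 + 5·6 + (-2)·9 - 2| / √((-3)² + 5² + (-2)²)
  = |-18 + 30 - 18 - 2| / √(9 + 25 + 4)
  = |-8| / √38
  = 8 / 6.164
  ≈ 1.298

1.298


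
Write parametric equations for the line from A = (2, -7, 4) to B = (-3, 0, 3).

Direction vector d = B - A = (-3 - 2, 0 + 7, 3 - 4) = (-5, 7, -1)
Parametric form r = A + t·d:
x = 2 - 5t, y = -7 + 7t, z = 4 - t

x = 2 - 5t, y = -7 + 7t, z = 4 - t


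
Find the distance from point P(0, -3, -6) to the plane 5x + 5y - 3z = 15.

distance = |a·x₀ + b·y₀ + c·z₀ - d| / √(a² + b² + c²)
  = |5·0 + 5·(-3) + (-3)·(-6) - 15| / √(5² + 5² + (-3)²)
  = |0 - 15 + 18 - 15| / √(25 + 25 + 9)
  = |-12| / √59
  = 12 / 7.681
  ≈ 1.562

1.562


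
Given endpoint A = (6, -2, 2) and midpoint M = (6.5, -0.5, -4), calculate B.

B = 2M - A
  = (2·6.5 - 6, 2·(-0.5) - (-2), 2·(-4) - 2)
  = (13 - 6, -1 + 2, -8 - 2)
  = (7, 1, -10)

(7, 1, -10)


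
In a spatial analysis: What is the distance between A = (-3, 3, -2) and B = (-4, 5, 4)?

d = √[(x₂-x₁)² + (y₂-y₁)² + (z₂-z₁)²]
  = √[(-1)² + 2² + 6²]
  = √[1 + 4 + 36]
  = √41
  ≈ 6.403

6.403


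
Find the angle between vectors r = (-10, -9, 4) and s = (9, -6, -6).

r·s = (-10)·9 + (-9)·(-6) + 4·(-6) = -90 + 54 - 24 = -60
|r| = √((-10)² + (-9)² + 4²) = √197 ≈ 14.04
|s| = √(9² + (-6)² + (-6)²) = √153 ≈ 12.37
cos θ = (r·s)/(|r||s|) = -60/(14.04·12.37) ≈ -0.3456
θ = arccos(-0.3456) ≈ 110.2°

110.2°


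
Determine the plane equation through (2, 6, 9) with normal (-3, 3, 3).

The plane through P with normal n = (a, b, c) satisfies n·(r - P) = 0,
i.e. ax + by + cz = a·x₀ + b·y₀ + c·z₀.
d = (-3)·2 + 3·6 + 3·9
  = -6 + 18 + 27
  = 39
Equation: -3x + 3y + 3z = 39

-3x + 3y + 3z = 39


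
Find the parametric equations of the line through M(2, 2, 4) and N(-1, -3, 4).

Direction vector d = N - M = (-1 - 2, -3 - 2, 4 - 4) = (-3, -5, 0)
Parametric form r = M + t·d:
x = 2 - 3t, y = 2 - 5t, z = 4

x = 2 - 3t, y = 2 - 5t, z = 4
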